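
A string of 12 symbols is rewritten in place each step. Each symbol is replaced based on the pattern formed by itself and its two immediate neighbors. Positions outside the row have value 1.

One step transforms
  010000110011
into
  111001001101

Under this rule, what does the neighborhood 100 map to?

At position 2 the neighborhood is 100; the next row has 1 there.

1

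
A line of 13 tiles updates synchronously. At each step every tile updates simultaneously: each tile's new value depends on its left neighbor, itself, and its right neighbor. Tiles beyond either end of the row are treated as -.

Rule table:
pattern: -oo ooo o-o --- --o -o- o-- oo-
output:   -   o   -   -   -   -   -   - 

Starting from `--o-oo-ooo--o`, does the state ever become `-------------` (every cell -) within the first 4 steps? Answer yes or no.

yes

step 1: --------o----
step 2: -------------
all cells are - at step 2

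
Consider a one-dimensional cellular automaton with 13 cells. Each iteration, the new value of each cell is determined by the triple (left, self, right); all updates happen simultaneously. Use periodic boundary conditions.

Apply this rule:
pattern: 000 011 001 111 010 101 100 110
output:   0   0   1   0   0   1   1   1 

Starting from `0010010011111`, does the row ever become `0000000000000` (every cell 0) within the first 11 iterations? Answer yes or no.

no

1101101100001
0110110110010
1011011011101
1101101100110
0110110111011
1011011001101
1101101110110
0110110011011
1011011101101
1101100110110
0110111011011
iteration 11 is 0110111011011, still not uniform 0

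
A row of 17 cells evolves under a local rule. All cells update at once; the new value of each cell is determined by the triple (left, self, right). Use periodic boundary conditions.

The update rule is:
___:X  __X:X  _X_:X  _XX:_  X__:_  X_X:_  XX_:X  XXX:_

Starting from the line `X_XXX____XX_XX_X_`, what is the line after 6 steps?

X_XXX___X_X_XX_X_

X___X_XXX_X__X_X_
X_XXX___X_X_XX_X_
X___X_XXX_X__X_X_  (repeats step 1; period 2)
step 6: X_XXX___X_X_XX_X_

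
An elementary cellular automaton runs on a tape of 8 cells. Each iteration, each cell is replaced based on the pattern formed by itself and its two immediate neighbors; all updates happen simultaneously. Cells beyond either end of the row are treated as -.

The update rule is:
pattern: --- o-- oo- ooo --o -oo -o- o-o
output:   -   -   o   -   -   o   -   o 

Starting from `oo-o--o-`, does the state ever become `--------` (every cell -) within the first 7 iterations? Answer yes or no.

iteration 1: ooo-----
iteration 2: o-o-----
iteration 3: -o------
iteration 4: --------
all cells are - at iteration 4

yes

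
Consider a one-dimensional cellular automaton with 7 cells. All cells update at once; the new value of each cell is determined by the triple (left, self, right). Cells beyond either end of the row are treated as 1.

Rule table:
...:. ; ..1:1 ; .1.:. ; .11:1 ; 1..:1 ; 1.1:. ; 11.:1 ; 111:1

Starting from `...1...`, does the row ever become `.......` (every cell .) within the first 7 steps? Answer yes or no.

1.1.1.1
1.....1
11...11
111.111
111.111  (fixed point — unchanged through step 7)
step 7 is 111.111, still not uniform .

no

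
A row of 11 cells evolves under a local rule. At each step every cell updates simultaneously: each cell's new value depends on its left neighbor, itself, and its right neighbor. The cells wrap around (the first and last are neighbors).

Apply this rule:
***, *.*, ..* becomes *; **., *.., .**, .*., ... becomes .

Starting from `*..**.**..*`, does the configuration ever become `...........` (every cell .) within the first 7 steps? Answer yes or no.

step 1: ..*..*...*.
step 2: .*..*...*..
step 3: *..*...*...
step 4: ..*...*...*
step 5: .*...*...*.
step 6: *...*...*..
step 7: ...*...*..*
step 7 is ...*...*..*, still not uniform .

no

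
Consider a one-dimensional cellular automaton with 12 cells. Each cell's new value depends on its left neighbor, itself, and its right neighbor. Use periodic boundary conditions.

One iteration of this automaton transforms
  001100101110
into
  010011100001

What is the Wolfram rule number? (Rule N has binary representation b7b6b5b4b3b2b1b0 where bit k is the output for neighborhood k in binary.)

position 9: 111 → 0  (bit 7 = 0)
position 3: 110 → 0  (bit 6 = 0)
position 7: 101 → 0  (bit 5 = 0)
position 4: 100 → 1  (bit 4 = 1)
position 2: 011 → 0  (bit 3 = 0)
position 6: 010 → 1  (bit 2 = 1)
position 1: 001 → 1  (bit 1 = 1)
position 0: 000 → 0  (bit 0 = 0)
bits b7..b0 = 00010110 = 22

22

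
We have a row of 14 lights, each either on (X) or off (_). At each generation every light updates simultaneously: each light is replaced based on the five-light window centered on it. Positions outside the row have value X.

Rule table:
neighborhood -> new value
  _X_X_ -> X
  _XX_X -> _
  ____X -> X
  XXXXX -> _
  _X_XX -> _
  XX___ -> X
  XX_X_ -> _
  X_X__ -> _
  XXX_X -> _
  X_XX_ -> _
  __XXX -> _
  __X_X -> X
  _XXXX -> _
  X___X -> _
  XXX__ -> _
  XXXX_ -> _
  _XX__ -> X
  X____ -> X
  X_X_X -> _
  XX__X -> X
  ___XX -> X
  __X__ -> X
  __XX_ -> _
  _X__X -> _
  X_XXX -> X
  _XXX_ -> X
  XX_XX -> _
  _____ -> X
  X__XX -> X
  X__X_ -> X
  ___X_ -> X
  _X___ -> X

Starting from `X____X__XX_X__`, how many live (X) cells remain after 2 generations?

6

_XXXXX_X_____X
_X______XXXXX_
count of X: 6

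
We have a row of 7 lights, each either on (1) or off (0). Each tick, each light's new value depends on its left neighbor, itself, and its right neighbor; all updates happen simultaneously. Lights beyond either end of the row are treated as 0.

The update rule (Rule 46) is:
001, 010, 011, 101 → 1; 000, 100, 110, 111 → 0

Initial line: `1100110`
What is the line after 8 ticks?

1000000

tick 1: 1001100
tick 2: 1011000
tick 3: 1110000
tick 4: 1000000
tick 5: 1000000  (fixed point — unchanged through tick 8)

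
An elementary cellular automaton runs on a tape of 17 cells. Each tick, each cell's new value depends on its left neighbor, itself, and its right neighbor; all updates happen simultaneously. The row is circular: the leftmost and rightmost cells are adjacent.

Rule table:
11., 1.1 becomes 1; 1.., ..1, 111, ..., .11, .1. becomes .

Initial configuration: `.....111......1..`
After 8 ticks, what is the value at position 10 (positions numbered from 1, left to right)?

.......1.........
.................
.................  (fixed point — unchanged through tick 8)
position 10 holds .

.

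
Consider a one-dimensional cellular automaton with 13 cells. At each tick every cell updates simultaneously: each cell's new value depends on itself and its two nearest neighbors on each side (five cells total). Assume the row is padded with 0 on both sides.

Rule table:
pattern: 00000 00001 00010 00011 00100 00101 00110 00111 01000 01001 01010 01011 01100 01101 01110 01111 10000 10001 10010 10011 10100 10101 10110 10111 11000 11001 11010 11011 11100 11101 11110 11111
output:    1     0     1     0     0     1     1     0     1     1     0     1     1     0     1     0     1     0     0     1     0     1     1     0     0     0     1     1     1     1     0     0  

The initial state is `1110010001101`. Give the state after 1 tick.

0110001001010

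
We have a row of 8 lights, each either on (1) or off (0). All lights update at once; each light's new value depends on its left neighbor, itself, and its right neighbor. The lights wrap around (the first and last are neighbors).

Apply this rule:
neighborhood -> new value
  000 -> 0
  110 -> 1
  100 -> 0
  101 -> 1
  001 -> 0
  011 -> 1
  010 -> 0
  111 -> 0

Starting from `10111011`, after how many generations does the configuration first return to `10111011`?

2

11101110
10111011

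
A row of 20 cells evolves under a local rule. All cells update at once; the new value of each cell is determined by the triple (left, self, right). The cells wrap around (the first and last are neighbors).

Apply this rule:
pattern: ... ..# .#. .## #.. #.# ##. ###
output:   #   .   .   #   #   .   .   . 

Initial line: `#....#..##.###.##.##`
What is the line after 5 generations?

.#....#..#####..#.#.

.###..#.#..#...#..#.
.#..#....#..##..#..#
..#..###..#.#.#..#..
#..#.#..#......#..##
.#....#..#####..#.#.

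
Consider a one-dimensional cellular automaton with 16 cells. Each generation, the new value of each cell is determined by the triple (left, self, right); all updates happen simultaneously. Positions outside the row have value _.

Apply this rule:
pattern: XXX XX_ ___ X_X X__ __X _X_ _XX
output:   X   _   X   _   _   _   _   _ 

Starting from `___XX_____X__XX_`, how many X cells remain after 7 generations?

8

XX____XXX_______
___XX__X__XXXXXX
XX_________XXXX_
___XXXXXXX__XX__
XX__XXXXX______X
_____XXX__XXXX__
XXXX__X____XX__X
count of X: 8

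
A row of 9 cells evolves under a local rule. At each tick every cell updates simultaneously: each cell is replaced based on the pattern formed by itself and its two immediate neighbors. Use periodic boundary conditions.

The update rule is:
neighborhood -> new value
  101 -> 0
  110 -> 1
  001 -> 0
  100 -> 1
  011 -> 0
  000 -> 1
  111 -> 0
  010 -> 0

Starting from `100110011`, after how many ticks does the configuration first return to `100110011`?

18

110011000
011001110
001100011
100111001
110001100
011100110
000110011
110011001
011001100
001100111
100110001
110011100
011000110
001110011
100011001
111001100
001100110
100110011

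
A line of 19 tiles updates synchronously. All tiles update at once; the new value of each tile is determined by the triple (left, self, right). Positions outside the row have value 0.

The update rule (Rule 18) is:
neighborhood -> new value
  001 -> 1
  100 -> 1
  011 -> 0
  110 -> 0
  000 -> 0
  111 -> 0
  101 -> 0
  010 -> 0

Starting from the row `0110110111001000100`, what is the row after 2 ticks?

1000000000110101010
0100000001000000001

0100000001000000001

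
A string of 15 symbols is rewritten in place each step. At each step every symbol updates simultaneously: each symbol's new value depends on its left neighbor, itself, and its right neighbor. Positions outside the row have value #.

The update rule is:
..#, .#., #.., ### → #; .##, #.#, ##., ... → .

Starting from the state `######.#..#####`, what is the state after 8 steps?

#.####.#..###.#

#####..###.####
####.##.#...###
###.....##.#.##
##.#...#...#..#
#..##.###.####.
.##....#...##..
...#..###.#..##
#.####.#..###.#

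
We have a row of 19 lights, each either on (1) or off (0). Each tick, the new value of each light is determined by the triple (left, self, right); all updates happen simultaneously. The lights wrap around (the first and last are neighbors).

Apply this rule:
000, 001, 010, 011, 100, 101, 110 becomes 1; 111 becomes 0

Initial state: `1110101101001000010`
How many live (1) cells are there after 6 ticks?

tick 1: 1011111111111111111
tick 2: 1110000000000000000
tick 3: 1011111111111111111  (repeats tick 1; period 2)
tick 6: 1110000000000000000
count of 1: 3

3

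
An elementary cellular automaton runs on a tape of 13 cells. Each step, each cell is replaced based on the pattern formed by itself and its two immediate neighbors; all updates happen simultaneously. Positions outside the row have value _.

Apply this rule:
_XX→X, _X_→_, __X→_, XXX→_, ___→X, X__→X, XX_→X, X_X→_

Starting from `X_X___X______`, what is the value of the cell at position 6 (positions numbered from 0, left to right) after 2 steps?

_

___XX__XXXXXX
XX_XXX_X____X
position 6 holds _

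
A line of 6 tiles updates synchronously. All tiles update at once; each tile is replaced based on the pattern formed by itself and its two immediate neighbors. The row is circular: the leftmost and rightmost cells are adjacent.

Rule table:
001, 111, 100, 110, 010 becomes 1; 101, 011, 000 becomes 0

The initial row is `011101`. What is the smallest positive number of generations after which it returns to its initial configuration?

generation 1: 001101
generation 2: 110101
generation 3: 110100
generation 4: 010111
generation 5: 010011
generation 6: 011101

6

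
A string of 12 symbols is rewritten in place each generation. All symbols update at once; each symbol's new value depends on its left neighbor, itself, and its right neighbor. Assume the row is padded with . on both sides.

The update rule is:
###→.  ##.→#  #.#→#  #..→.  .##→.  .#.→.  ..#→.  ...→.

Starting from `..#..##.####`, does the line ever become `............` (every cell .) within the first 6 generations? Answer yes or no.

yes

......##...#
.......#....
............
all cells are . at generation 3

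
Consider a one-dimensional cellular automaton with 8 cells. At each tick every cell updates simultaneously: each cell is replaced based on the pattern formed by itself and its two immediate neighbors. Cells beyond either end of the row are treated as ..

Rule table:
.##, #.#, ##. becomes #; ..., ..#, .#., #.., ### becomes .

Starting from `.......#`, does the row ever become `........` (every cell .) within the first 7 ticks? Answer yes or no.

yes

........
all cells are . at tick 1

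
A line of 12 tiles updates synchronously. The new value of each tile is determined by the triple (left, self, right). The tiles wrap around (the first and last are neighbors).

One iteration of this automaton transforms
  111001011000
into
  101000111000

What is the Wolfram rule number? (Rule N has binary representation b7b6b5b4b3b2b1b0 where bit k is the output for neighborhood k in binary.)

position 1: 111 → 0  (bit 7 = 0)
position 2: 110 → 1  (bit 6 = 1)
position 6: 101 → 1  (bit 5 = 1)
position 3: 100 → 0  (bit 4 = 0)
position 0: 011 → 1  (bit 3 = 1)
position 5: 010 → 0  (bit 2 = 0)
position 4: 001 → 0  (bit 1 = 0)
position 10: 000 → 0  (bit 0 = 0)
bits b7..b0 = 01101000 = 104

104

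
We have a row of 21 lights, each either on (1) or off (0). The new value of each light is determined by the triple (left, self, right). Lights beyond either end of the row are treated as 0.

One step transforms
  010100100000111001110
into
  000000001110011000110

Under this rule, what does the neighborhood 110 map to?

At position 14 the neighborhood is 110; the next row has 1 there.

1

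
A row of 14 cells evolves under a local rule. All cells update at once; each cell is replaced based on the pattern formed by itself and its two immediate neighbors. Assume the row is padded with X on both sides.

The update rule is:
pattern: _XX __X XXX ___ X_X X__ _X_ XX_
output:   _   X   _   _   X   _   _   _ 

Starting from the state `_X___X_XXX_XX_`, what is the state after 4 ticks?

_X_X___X__X_X_

X___X_X___X__X
___X_X___X__X_
__X_X___X__X_X
_X_X___X__X_X_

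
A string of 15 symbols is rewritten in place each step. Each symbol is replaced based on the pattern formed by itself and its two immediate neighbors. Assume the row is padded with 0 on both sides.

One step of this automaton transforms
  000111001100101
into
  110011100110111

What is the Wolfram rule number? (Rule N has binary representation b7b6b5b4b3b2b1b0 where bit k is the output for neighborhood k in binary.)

245

position 4: 111 → 1  (bit 7 = 1)
position 5: 110 → 1  (bit 6 = 1)
position 13: 101 → 1  (bit 5 = 1)
position 6: 100 → 1  (bit 4 = 1)
position 3: 011 → 0  (bit 3 = 0)
position 12: 010 → 1  (bit 2 = 1)
position 2: 001 → 0  (bit 1 = 0)
position 0: 000 → 1  (bit 0 = 1)
bits b7..b0 = 11110101 = 245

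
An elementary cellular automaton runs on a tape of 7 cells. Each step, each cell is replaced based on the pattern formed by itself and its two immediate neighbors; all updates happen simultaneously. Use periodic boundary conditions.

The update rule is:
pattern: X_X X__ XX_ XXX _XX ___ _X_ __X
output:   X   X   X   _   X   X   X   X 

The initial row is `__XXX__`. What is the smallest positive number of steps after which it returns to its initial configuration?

2

XXX_XXX
__XXX__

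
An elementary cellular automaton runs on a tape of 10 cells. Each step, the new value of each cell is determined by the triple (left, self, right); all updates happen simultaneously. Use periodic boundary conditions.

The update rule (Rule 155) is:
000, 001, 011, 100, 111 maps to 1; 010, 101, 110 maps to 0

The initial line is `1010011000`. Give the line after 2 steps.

0001110111
1111100110

1111100110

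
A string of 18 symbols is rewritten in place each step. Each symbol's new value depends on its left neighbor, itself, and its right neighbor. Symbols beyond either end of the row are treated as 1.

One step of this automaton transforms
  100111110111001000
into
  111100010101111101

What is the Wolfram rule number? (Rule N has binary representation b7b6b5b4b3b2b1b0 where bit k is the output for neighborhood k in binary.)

position 4: 111 → 0  (bit 7 = 0)
position 0: 110 → 1  (bit 6 = 1)
position 8: 101 → 0  (bit 5 = 0)
position 1: 100 → 1  (bit 4 = 1)
position 3: 011 → 1  (bit 3 = 1)
position 14: 010 → 1  (bit 2 = 1)
position 2: 001 → 1  (bit 1 = 1)
position 16: 000 → 0  (bit 0 = 0)
bits b7..b0 = 01011110 = 94

94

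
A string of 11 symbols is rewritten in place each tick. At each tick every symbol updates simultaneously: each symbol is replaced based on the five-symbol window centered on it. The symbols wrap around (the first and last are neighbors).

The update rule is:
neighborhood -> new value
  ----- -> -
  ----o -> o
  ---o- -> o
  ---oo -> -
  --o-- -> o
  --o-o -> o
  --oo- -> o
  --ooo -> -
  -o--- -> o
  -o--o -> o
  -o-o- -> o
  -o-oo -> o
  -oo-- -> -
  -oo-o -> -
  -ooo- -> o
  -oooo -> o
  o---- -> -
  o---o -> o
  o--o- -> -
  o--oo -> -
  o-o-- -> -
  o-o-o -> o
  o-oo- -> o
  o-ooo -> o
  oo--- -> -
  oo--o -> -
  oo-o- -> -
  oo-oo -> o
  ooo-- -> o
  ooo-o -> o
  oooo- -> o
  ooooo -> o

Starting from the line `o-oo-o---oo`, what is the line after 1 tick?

ooo---oo--o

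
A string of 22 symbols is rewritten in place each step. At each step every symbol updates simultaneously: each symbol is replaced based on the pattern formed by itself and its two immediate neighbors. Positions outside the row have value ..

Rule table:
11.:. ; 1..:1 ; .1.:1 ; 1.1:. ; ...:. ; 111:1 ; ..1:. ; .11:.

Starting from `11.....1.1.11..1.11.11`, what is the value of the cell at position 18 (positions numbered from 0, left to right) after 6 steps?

..1....1.1...1.1......
..11...1.11..1.11.....
....1..1...1.1...1....
....11.11..1.11..11...
.........1.1...1...1..
.........1.11..11..11.
position 18 holds .

.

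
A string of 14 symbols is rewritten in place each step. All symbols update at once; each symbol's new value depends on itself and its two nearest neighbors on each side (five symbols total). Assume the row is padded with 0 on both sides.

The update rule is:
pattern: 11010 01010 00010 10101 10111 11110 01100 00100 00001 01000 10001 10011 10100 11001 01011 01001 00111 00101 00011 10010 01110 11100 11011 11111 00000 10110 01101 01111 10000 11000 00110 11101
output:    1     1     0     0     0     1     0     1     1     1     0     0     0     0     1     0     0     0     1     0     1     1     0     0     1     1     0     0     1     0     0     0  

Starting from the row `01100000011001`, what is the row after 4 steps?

10010101000101

step 1: 10001111100001
step 2: 11010001101101
step 3: 00101010001010
step 4: 10010101000101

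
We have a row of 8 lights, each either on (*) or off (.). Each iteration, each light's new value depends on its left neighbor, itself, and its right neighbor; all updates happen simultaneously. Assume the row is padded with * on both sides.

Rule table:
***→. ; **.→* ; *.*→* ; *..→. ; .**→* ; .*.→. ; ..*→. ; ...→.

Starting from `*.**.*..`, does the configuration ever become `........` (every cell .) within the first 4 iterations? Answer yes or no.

*****...
....*...
........
all cells are . at iteration 3

yes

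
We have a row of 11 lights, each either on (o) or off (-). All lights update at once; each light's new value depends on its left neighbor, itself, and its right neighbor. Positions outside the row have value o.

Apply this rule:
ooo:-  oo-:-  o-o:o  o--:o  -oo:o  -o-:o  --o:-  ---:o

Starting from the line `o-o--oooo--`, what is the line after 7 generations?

-ooo-o---o-
oo--oooo-oo
--o-o---oo-
o-ooooo-o-o
-oo----oooo
oo-ooo-o---
--oo--oooo-

--oo--oooo-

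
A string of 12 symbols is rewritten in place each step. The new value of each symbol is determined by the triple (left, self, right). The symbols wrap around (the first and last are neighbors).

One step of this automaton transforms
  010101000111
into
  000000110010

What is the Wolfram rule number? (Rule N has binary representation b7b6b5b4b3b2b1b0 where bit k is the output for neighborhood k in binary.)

position 10: 111 → 1  (bit 7 = 1)
position 11: 110 → 0  (bit 6 = 0)
position 0: 101 → 0  (bit 5 = 0)
position 6: 100 → 1  (bit 4 = 1)
position 9: 011 → 0  (bit 3 = 0)
position 1: 010 → 0  (bit 2 = 0)
position 8: 001 → 0  (bit 1 = 0)
position 7: 000 → 1  (bit 0 = 1)
bits b7..b0 = 10010001 = 145

145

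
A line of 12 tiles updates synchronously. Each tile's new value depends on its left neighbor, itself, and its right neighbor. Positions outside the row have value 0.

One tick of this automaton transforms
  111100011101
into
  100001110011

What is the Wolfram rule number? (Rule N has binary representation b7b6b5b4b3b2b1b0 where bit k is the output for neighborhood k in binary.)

position 1: 111 → 0  (bit 7 = 0)
position 3: 110 → 0  (bit 6 = 0)
position 10: 101 → 1  (bit 5 = 1)
position 4: 100 → 0  (bit 4 = 0)
position 0: 011 → 1  (bit 3 = 1)
position 11: 010 → 1  (bit 2 = 1)
position 6: 001 → 1  (bit 1 = 1)
position 5: 000 → 1  (bit 0 = 1)
bits b7..b0 = 00101111 = 47

47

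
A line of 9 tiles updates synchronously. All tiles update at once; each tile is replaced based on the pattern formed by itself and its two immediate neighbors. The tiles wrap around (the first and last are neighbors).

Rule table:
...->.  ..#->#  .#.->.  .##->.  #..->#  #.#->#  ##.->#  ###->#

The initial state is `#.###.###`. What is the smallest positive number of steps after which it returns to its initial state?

step 1: ##.###.##
step 2: ###.###.#
step 3: ####.###.
step 4: .####.###
step 5: #.####.##
step 6: ##.####.#
step 7: ###.####.
step 8: .###.####
step 9: #.###.###

9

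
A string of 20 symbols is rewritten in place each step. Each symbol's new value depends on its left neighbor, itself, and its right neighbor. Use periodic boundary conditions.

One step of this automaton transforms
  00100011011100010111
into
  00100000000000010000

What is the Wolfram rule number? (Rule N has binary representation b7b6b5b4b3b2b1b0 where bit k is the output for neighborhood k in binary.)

4

position 10: 111 → 0  (bit 7 = 0)
position 7: 110 → 0  (bit 6 = 0)
position 8: 101 → 0  (bit 5 = 0)
position 0: 100 → 0  (bit 4 = 0)
position 6: 011 → 0  (bit 3 = 0)
position 2: 010 → 1  (bit 2 = 1)
position 1: 001 → 0  (bit 1 = 0)
position 4: 000 → 0  (bit 0 = 0)
bits b7..b0 = 00000100 = 4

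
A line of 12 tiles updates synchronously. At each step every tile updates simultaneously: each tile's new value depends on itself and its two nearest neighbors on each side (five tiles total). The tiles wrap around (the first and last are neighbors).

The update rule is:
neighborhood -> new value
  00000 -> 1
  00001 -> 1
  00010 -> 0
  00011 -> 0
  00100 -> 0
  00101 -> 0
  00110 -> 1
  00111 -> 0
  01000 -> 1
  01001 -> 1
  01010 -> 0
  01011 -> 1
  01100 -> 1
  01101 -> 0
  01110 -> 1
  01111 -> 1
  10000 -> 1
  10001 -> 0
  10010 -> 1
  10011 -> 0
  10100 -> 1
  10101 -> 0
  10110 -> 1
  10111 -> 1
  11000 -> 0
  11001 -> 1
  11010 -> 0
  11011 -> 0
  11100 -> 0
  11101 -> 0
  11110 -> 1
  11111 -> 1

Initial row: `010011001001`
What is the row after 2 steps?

011011110110
010011100111

010011100111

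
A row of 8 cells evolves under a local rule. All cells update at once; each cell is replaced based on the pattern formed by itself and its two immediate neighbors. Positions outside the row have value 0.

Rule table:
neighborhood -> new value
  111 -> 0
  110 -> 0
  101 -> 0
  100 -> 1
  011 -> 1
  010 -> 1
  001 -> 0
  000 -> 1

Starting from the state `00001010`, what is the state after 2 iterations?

11101011
10001010

10001010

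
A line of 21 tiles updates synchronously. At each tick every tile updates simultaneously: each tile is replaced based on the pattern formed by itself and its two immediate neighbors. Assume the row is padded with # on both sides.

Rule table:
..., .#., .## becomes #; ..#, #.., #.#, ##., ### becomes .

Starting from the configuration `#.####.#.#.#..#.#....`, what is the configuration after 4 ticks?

..#.#..#.#.#..#.#.#..

..#....#.#.#..#.#.##.
..#.##.#.#.#..#.#.#..
..#.#..#.#.#..#.#.#..
..#.#..#.#.#..#.#.#..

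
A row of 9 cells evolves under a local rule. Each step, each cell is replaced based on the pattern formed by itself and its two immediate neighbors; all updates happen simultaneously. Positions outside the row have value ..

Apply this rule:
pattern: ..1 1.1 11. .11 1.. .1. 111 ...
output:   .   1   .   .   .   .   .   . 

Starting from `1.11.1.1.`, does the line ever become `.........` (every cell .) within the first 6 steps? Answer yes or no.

.1..1.1..
.....1...
.........
all cells are . at step 3

yes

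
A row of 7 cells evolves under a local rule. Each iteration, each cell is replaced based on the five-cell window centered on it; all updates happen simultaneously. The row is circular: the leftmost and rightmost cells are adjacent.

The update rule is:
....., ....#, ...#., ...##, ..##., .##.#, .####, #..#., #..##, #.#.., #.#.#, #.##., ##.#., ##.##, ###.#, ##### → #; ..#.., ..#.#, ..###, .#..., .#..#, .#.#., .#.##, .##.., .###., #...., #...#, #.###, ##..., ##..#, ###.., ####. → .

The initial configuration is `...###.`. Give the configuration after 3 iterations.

iteration 1: .##....
iteration 2: ##...##
iteration 3: ....#.#

....#.#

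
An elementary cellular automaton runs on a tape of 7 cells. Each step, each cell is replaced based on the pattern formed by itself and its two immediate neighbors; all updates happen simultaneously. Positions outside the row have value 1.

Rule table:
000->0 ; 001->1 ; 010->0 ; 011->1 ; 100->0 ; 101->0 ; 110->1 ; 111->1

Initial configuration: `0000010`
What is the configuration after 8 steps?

0111111

0000100
0001001
0010011
0100111
0001111
0011111
0111111
0111111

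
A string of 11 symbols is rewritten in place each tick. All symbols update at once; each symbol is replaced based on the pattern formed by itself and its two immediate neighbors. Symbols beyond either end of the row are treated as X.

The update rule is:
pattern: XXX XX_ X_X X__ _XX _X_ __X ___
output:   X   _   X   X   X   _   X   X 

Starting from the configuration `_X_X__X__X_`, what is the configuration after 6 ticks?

X_X_XX_XX_X
_X_XX_XX_XX
X_XX_XX_XXX
_XX_XX_XXXX
XX_XX_XXXXX
X_XX_XXXXXX

X_XX_XXXXXX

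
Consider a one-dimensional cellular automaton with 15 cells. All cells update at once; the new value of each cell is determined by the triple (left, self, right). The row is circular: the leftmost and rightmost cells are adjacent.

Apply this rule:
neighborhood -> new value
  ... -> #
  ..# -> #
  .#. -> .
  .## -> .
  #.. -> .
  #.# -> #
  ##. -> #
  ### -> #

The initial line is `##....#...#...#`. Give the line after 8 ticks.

tick 1: ##.###..##..##.
tick 2: .##.##.#.#.#.##
tick 3: #.##.##.#.#.#.#
tick 4: ##.##.##.#.#.#.
tick 5: .##.##.##.#.#.#
tick 6: #.##.##.##.#.#.
tick 7: .#.##.##.##.#.#
tick 8: #.#.##.##.##.#.

#.#.##.##.##.#.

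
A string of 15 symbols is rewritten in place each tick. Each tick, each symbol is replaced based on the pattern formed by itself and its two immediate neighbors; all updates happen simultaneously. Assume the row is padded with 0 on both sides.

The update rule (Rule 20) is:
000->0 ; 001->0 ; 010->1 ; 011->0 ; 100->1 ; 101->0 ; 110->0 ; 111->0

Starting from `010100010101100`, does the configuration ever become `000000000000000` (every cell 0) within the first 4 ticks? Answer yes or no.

010110010100010
010001010110011
011001010001000
000101011001100
tick 4 is 000101011001100, still not uniform 0

no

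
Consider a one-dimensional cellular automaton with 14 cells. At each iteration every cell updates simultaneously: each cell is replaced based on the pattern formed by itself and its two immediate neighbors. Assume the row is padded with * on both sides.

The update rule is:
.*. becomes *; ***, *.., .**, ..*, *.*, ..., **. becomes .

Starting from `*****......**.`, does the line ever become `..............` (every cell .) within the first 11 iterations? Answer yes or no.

yes

..............
all cells are . at iteration 1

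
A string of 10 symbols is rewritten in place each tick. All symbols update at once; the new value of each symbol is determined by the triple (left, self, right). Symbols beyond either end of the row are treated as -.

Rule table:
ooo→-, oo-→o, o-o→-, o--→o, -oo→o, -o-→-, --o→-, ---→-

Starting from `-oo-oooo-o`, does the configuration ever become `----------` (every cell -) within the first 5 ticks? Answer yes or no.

-oo-o--o--
-oo--o--o-
-ooo--o--o
-o-oo--o--
---ooo--o-
tick 5 is ---ooo--o-, still not uniform -

no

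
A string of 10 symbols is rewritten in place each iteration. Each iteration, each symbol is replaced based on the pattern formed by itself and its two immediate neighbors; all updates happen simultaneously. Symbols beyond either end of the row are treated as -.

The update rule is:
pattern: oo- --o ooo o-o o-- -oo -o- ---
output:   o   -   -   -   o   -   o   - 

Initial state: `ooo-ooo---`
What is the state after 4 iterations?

----oo---o

--o---oo--
--oo---oo-
---oo---oo
----oo---o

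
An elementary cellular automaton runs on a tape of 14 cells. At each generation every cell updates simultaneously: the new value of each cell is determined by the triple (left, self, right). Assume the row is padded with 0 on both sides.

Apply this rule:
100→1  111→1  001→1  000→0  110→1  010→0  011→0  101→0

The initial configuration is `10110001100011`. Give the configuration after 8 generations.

00001010101101

00011010110101
00101000010000
01000100101000
10101011000100
00000001101010
00000010100001
00000100010010
00001010101101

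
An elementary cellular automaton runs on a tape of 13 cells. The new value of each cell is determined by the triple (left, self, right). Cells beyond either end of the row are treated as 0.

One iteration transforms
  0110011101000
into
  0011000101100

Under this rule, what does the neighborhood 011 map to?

0

At position 1 the neighborhood is 011; the next row has 0 there.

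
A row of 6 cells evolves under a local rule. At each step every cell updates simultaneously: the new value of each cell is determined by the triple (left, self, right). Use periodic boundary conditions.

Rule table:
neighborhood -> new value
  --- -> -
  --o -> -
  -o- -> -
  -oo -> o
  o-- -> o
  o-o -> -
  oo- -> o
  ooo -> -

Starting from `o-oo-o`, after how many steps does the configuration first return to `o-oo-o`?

o-oo-o

1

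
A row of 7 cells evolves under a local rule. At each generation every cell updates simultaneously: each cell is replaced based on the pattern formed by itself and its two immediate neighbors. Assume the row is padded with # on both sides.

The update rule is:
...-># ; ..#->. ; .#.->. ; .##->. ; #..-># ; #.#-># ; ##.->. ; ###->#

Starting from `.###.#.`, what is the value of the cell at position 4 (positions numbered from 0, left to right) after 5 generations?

#

generation 1: #.#.#.#
generation 2: .#.#.#.
generation 3: #.#.#.#  (repeats generation 1; period 2)
generation 5: #.#.#.#
position 4 holds #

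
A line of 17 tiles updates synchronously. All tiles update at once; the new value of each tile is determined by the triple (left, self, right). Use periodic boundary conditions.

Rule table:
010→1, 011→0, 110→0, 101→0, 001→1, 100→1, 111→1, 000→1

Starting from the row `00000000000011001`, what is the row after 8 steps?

11111111111100111
11111111111011011
11111111110000001
11111111101111110
01111111000111100
10111110111011011
00011100010000001
11101011111111111

11101011111111111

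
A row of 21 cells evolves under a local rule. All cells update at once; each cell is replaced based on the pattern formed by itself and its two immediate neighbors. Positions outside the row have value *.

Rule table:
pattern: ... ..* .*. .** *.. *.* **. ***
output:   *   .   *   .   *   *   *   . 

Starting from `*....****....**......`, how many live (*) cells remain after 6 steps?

****....****..******.
...****....**......**
**....****..******...
.****....**......***.
*...****..******...**
***....**......***...
count of *: 8

8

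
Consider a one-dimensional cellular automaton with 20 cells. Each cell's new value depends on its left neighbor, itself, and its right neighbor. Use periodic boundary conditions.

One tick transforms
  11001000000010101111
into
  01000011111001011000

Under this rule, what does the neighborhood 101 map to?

At position 13 the neighborhood is 101; the next row has 1 there.

1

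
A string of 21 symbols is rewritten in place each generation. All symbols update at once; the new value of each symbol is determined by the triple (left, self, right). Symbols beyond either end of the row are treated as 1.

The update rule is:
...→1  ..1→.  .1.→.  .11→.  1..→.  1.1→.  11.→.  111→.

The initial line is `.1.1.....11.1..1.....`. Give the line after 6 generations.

.111.....1111111.....

generation 1: .....111.........111.
generation 2: .111.....1111111.....
generation 3: .....111.........111.  (repeats generation 1; period 2)
generation 6: .111.....1111111.....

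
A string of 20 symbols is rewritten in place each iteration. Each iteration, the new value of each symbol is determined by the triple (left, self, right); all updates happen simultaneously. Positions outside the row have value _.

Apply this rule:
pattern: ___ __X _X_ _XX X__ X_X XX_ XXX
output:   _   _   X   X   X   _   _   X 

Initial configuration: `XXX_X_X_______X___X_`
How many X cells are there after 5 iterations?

XX__X_XX______XX__XX
X_X_X_X_X_____X_X_X_
X_X_X_X_XX____X_X_XX
X_X_X_X_X_X___X_X_X_
X_X_X_X_X_XX__X_X_XX
count of X: 11

11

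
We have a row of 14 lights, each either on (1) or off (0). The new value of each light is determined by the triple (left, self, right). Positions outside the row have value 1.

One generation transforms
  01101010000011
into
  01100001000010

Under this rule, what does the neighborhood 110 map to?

1

At position 2 the neighborhood is 110; the next row has 1 there.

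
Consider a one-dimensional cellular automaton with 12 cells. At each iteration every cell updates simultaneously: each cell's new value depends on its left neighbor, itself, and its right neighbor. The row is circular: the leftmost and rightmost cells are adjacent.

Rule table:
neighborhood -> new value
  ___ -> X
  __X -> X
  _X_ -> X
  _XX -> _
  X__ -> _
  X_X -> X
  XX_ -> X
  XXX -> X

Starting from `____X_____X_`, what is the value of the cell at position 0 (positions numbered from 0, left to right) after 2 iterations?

_

iteration 1: XXXXX_XXXXX_
iteration 2: _XXXXX_XXXXX
position 0 holds _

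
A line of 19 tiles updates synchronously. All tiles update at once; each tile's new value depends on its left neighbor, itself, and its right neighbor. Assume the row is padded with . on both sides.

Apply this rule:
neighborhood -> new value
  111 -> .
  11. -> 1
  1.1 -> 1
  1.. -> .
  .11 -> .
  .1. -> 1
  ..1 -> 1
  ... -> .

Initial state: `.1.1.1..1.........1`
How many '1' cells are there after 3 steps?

111111.11........11
.....11.1.......1.1
....1.111......1111
count of 1: 8

8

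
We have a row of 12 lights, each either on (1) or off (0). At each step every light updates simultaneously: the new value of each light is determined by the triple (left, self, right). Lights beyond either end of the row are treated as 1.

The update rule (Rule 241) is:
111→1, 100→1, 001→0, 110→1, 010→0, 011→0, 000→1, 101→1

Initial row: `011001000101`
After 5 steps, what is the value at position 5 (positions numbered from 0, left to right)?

101100110010
110110011001
111011001100
111101100110
111110110011
position 5 holds 0

0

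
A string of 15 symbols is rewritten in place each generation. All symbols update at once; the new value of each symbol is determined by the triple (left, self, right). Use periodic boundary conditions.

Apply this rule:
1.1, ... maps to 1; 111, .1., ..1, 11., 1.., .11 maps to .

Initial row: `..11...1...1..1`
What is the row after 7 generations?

.....1...1.....

generation 1: .....1...1.....
generation 2: 1111...1...1111
generation 3: .....1...1.....  (repeats generation 1; period 2)
generation 7: .....1...1.....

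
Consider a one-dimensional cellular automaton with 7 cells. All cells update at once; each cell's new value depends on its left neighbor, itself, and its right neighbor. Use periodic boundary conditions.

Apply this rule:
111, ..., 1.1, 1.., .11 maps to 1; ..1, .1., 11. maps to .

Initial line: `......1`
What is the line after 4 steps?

11.1.11

11111..
1111.1.
111.1.1
11.1.11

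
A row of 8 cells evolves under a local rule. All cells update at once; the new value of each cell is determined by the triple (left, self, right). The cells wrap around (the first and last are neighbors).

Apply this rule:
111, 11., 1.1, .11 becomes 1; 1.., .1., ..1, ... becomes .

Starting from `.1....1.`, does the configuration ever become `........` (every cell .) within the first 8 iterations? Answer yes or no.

iteration 1: ........
all cells are . at iteration 1

yes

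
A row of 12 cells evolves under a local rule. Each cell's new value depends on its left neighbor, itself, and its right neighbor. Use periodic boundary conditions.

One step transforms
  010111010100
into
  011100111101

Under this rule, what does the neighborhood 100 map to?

0

At position 10 the neighborhood is 100; the next row has 0 there.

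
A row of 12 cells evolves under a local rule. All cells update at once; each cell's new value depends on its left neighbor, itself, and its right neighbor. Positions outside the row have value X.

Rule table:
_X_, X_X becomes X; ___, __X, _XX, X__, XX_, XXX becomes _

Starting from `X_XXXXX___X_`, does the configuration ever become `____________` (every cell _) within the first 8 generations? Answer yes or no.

yes

_X________XX
XX__________
____________
all cells are _ at generation 3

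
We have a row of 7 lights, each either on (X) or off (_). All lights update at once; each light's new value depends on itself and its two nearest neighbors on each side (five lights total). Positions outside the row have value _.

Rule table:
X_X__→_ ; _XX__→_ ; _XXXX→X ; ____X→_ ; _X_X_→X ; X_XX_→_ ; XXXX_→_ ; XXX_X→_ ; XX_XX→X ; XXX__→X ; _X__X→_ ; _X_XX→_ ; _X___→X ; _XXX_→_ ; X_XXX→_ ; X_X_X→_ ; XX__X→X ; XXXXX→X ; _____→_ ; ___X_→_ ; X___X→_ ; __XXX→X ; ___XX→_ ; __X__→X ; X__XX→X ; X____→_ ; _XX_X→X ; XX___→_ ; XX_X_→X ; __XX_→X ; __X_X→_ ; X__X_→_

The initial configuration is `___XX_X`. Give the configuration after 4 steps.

___XXX_
___X_X_
____X_X
_____X_

_____X_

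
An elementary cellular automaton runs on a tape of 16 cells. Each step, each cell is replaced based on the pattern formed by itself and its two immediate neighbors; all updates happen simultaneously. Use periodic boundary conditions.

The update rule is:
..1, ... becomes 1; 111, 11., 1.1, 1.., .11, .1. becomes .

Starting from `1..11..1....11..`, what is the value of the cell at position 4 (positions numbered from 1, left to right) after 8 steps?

.

..1...1..111...1
.1..11..1....11.
1..1...1..111...
..1..11..1....11
.1..1...1..111..
1..1..11..1....1
..1..1...1..111.
11..1..11..1....
position 4 holds .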